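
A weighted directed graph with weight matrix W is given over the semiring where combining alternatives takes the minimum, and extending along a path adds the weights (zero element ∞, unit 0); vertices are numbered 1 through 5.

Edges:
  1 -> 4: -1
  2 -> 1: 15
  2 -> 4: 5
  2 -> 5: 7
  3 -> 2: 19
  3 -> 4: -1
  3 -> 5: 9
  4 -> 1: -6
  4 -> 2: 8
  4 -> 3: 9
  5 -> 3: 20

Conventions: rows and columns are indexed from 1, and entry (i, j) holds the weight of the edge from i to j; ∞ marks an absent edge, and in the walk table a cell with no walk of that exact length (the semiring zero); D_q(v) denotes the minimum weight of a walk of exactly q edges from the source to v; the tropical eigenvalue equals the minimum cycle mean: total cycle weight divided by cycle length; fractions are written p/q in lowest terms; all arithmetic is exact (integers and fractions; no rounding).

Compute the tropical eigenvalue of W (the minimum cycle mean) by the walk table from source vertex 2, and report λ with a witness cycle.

q=0: [∞, 0, ∞, ∞, ∞]
q=1: [15, ∞, ∞, 5, 7]
q=2: [-1, 13, 14, 14, ∞]
q=3: [8, 22, 23, -2, 20]
q=4: [-8, 6, 7, 7, 29]
q=5: [1, 15, 16, -9, 13]
Optimal cycle mean attained by: cycle 1->4->1, total (-1) + (-6), length 2.
Answer: λ = -7/2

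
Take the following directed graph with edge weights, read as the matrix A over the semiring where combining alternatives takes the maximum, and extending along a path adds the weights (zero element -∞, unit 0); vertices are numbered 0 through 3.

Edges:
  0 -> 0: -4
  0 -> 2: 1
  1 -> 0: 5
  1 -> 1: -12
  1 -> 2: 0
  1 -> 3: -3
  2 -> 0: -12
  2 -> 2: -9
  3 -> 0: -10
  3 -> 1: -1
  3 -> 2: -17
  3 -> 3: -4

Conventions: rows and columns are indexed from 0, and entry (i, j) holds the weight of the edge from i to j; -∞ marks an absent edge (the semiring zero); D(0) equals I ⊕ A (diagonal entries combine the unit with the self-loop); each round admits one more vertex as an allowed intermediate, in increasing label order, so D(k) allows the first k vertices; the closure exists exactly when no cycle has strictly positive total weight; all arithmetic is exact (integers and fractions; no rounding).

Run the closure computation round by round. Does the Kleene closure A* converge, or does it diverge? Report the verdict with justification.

D(0):
  [0, -∞, 1, -∞]
  [5, 0, 0, -3]
  [-12, -∞, 0, -∞]
  [-10, -1, -17, 0]
D(1):
  [0, -∞, 1, -∞]
  [5, 0, 6, -3]
  [-12, -∞, 0, -∞]
  [-10, -1, -9, 0]
D(2):
  [0, -∞, 1, -∞]
  [5, 0, 6, -3]
  [-12, -∞, 0, -∞]
  [4, -1, 5, 0]
D(3):
  [0, -∞, 1, -∞]
  [5, 0, 6, -3]
  [-12, -∞, 0, -∞]
  [4, -1, 5, 0]
D(4):
  [0, -∞, 1, -∞]
  [5, 0, 6, -3]
  [-12, -∞, 0, -∞]
  [4, -1, 5, 0]
Key observation: every diagonal entry stays at the unit through all rounds, so no improving cycle exists.
Answer: CONVERGES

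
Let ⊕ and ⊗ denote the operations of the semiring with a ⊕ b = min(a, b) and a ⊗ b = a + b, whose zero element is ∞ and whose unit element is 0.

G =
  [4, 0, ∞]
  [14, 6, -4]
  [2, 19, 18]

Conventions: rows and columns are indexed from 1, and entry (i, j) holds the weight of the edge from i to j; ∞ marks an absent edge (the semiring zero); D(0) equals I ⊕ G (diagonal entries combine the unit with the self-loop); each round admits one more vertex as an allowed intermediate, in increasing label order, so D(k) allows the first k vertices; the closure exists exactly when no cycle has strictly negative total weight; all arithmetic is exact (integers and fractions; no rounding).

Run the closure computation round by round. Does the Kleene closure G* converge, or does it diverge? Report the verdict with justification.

D(0):
  [0, 0, ∞]
  [14, 0, -4]
  [2, 19, 0]
D(1):
  [0, 0, ∞]
  [14, 0, -4]
  [2, 2, 0]
Detection: at round 2, diagonal entry (3, 3) turns strictly negative.
Key observation: the cycle 3->1->2->3 has total weight 2 + 0 + (-4), which is strictly negative.
Answer: DIVERGES — negative cycle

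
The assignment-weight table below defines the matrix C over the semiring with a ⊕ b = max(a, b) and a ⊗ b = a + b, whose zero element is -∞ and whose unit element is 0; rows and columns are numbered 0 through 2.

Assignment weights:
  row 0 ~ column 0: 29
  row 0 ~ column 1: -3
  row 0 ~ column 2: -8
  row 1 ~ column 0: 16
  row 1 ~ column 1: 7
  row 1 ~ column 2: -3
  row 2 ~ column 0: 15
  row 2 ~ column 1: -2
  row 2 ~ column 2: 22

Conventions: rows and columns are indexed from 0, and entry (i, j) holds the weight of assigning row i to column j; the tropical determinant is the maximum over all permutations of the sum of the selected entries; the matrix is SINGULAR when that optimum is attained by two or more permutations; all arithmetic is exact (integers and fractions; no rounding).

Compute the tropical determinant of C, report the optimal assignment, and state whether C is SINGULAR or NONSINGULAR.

σ = (0, 1, 2): 29 + 7 + 22 = 58
σ = (0, 2, 1): 29 + (-3) + (-2) = 24
σ = (1, 0, 2): (-3) + 16 + 22 = 35
σ = (1, 2, 0): (-3) + (-3) + 15 = 9
σ = (2, 0, 1): (-8) + 16 + (-2) = 6
σ = (2, 1, 0): (-8) + 7 + 15 = 14
Optimal value attained by: σ = (0, 1, 2).
Answer: det⊕(C) = 58; verdict: NONSINGULAR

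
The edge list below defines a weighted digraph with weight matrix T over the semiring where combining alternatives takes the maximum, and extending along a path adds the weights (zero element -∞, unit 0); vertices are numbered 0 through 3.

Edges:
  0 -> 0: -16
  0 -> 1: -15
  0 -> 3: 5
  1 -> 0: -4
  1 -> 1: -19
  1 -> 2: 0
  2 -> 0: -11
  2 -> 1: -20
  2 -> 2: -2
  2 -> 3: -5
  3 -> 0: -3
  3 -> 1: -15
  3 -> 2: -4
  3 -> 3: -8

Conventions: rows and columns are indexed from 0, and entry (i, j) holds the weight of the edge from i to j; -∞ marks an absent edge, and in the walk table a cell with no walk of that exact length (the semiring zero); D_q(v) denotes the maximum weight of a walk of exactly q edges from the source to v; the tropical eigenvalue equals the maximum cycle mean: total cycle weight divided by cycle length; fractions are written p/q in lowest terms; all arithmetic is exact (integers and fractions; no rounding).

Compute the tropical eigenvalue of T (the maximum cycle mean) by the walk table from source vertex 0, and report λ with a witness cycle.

q=0: [0, -∞, -∞, -∞]
q=1: [-16, -15, -∞, 5]
q=2: [2, -10, 1, -3]
q=3: [-6, -13, -1, 7]
q=4: [4, -8, 3, -1]
Optimal cycle mean attained by: cycle 0->3->0, total 5 + (-3), length 2.
Answer: λ = 1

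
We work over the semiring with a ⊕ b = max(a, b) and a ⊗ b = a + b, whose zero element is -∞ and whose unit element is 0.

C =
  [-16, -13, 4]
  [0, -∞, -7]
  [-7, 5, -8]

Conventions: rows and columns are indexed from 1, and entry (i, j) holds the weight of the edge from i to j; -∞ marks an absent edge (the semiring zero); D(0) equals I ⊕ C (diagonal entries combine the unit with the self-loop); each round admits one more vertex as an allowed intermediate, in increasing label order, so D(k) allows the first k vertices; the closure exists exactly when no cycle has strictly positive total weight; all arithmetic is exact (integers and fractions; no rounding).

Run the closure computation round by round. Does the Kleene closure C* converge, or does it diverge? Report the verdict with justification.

D(0):
  [0, -13, 4]
  [0, 0, -7]
  [-7, 5, 0]
D(1):
  [0, -13, 4]
  [0, 0, 4]
  [-7, 5, 0]
Detection: at round 2, diagonal entry (3, 3) turns strictly positive.
Key observation: the cycle 3->2->1->3 has total weight 5 + 0 + 4, which is strictly positive.
Answer: DIVERGES — positive cycle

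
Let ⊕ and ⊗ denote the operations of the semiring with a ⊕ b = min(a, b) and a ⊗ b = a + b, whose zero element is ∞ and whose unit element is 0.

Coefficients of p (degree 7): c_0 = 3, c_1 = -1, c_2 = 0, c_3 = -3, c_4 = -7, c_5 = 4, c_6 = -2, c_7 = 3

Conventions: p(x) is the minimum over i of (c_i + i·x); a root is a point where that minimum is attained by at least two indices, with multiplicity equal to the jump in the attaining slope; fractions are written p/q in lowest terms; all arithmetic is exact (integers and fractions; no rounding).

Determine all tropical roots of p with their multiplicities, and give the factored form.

hull edge (i=0, c=3) to (i=1, c=-1): slope -4, span 1
hull edge (i=1, c=-1) to (i=4, c=-7): slope -2, span 3
hull edge (i=4, c=-7) to (i=6, c=-2): slope 5/2, span 2
hull edge (i=6, c=-2) to (i=7, c=3): slope 5, span 1
Factored form: p(x) = 3 ⊗ (x ⊕ (-5)) ⊗ (x ⊕ (-5/2)) ⊗ (x ⊕ (-5/2)) ⊗ (x ⊕ 2) ⊗ (x ⊕ 2) ⊗ (x ⊕ 2) ⊗ (x ⊕ 4)
Answer: roots = -5 (mult 1), -5/2 (mult 2), 2 (mult 3), 4 (mult 1)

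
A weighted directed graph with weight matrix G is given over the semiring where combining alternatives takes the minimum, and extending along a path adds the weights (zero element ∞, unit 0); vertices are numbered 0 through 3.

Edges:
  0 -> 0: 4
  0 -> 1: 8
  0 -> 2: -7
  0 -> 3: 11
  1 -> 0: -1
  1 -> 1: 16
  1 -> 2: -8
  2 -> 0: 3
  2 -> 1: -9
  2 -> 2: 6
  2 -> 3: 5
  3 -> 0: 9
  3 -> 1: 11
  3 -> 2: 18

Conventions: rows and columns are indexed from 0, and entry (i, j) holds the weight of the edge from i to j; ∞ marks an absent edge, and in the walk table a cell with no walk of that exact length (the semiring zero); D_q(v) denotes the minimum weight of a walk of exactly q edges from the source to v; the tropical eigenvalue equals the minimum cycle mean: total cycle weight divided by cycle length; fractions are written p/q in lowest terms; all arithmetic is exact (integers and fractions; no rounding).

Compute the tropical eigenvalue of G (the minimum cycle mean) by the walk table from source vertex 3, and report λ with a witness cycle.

q=0: [∞, ∞, ∞, 0]
q=1: [9, 11, 18, ∞]
q=2: [10, 9, 2, 20]
q=3: [5, -7, 1, 7]
q=4: [-8, -8, -15, 6]
Optimal cycle mean attained by: cycle 1->2->1, total (-8) + (-9), length 2.
Answer: λ = -17/2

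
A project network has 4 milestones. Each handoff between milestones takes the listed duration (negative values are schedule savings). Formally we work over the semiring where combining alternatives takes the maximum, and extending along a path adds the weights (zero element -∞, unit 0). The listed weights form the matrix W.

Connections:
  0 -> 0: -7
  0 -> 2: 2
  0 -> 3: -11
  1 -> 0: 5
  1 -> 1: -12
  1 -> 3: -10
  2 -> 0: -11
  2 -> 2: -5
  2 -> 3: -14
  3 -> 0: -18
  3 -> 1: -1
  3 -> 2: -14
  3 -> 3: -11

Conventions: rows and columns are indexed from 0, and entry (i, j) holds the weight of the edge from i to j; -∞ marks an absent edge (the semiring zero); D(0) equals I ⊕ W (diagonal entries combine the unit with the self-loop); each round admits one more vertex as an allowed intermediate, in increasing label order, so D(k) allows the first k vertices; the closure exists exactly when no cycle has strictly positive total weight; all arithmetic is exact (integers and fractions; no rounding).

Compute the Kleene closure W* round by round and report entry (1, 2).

D(0):
  [0, -∞, 2, -11]
  [5, 0, -∞, -10]
  [-11, -∞, 0, -14]
  [-18, -1, -14, 0]
D(1):
  [0, -∞, 2, -11]
  [5, 0, 7, -6]
  [-11, -∞, 0, -14]
  [-18, -1, -14, 0]
D(2):
  [0, -∞, 2, -11]
  [5, 0, 7, -6]
  [-11, -∞, 0, -14]
  [4, -1, 6, 0]
D(3):
  [0, -∞, 2, -11]
  [5, 0, 7, -6]
  [-11, -∞, 0, -14]
  [4, -1, 6, 0]
D(4):
  [0, -12, 2, -11]
  [5, 0, 7, -6]
  [-10, -15, 0, -14]
  [4, -1, 6, 0]
Answer: W*[1][2] = 7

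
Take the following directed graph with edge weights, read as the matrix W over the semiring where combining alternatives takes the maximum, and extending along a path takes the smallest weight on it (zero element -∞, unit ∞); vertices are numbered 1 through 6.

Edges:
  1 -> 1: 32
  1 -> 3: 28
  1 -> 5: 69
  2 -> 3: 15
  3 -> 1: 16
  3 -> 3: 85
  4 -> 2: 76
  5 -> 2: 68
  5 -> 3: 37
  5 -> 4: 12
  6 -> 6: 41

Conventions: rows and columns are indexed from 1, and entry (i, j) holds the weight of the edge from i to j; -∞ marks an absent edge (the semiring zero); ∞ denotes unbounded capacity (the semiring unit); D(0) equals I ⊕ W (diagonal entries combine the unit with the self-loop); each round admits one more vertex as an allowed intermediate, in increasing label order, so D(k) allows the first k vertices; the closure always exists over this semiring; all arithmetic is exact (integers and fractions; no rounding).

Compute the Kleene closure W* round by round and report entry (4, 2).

D(0):
  [∞, -∞, 28, -∞, 69, -∞]
  [-∞, ∞, 15, -∞, -∞, -∞]
  [16, -∞, ∞, -∞, -∞, -∞]
  [-∞, 76, -∞, ∞, -∞, -∞]
  [-∞, 68, 37, 12, ∞, -∞]
  [-∞, -∞, -∞, -∞, -∞, ∞]
D(1):
  [∞, -∞, 28, -∞, 69, -∞]
  [-∞, ∞, 15, -∞, -∞, -∞]
  [16, -∞, ∞, -∞, 16, -∞]
  [-∞, 76, -∞, ∞, -∞, -∞]
  [-∞, 68, 37, 12, ∞, -∞]
  [-∞, -∞, -∞, -∞, -∞, ∞]
D(2):
  [∞, -∞, 28, -∞, 69, -∞]
  [-∞, ∞, 15, -∞, -∞, -∞]
  [16, -∞, ∞, -∞, 16, -∞]
  [-∞, 76, 15, ∞, -∞, -∞]
  [-∞, 68, 37, 12, ∞, -∞]
  [-∞, -∞, -∞, -∞, -∞, ∞]
D(3):
  [∞, -∞, 28, -∞, 69, -∞]
  [15, ∞, 15, -∞, 15, -∞]
  [16, -∞, ∞, -∞, 16, -∞]
  [15, 76, 15, ∞, 15, -∞]
  [16, 68, 37, 12, ∞, -∞]
  [-∞, -∞, -∞, -∞, -∞, ∞]
D(4):
  [∞, -∞, 28, -∞, 69, -∞]
  [15, ∞, 15, -∞, 15, -∞]
  [16, -∞, ∞, -∞, 16, -∞]
  [15, 76, 15, ∞, 15, -∞]
  [16, 68, 37, 12, ∞, -∞]
  [-∞, -∞, -∞, -∞, -∞, ∞]
D(5):
  [∞, 68, 37, 12, 69, -∞]
  [15, ∞, 15, 12, 15, -∞]
  [16, 16, ∞, 12, 16, -∞]
  [15, 76, 15, ∞, 15, -∞]
  [16, 68, 37, 12, ∞, -∞]
  [-∞, -∞, -∞, -∞, -∞, ∞]
D(6):
  [∞, 68, 37, 12, 69, -∞]
  [15, ∞, 15, 12, 15, -∞]
  [16, 16, ∞, 12, 16, -∞]
  [15, 76, 15, ∞, 15, -∞]
  [16, 68, 37, 12, ∞, -∞]
  [-∞, -∞, -∞, -∞, -∞, ∞]
Answer: W*[4][2] = 76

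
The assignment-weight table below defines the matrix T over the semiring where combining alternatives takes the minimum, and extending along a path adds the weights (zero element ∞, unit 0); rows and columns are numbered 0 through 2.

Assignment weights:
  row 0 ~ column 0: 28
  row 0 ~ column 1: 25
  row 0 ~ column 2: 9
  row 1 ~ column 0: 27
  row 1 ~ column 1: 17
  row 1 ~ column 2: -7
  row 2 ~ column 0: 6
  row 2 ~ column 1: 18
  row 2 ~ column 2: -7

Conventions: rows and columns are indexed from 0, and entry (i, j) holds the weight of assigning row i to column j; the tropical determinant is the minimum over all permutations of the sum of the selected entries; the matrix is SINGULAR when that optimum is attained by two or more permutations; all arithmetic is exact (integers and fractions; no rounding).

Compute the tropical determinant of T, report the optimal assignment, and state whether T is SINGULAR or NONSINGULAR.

σ = (0, 1, 2): 28 + 17 + (-7) = 38
σ = (0, 2, 1): 28 + (-7) + 18 = 39
σ = (1, 0, 2): 25 + 27 + (-7) = 45
σ = (1, 2, 0): 25 + (-7) + 6 = 24
σ = (2, 0, 1): 9 + 27 + 18 = 54
σ = (2, 1, 0): 9 + 17 + 6 = 32
Optimal value attained by: σ = (1, 2, 0).
Answer: det⊕(T) = 24; verdict: NONSINGULAR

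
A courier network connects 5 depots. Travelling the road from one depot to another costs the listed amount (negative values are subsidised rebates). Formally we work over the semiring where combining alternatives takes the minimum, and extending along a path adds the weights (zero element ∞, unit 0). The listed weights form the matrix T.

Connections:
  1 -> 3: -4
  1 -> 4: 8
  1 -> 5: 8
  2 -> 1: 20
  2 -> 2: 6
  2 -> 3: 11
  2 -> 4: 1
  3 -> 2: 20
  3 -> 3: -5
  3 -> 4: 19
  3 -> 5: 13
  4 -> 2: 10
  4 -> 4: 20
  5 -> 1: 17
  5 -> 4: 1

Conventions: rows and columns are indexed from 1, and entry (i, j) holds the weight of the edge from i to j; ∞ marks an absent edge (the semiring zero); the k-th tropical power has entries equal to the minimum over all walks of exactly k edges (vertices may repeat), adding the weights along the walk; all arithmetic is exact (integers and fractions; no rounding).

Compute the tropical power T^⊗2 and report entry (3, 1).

T^⊗2:
  [25, 16, -9, 9, 9]
  [26, 11, 6, 7, 24]
  [30, 15, -10, 14, 8]
  [30, 16, 21, 11, ∞]
  [∞, 11, 13, 21, 25]
Key observation: the optimum is the walk 3->5->1, with weight 13 + 17 = 30.
Optimal value attained by: walk 3->5->1.
Answer: (T^⊗2)[3][1] = 30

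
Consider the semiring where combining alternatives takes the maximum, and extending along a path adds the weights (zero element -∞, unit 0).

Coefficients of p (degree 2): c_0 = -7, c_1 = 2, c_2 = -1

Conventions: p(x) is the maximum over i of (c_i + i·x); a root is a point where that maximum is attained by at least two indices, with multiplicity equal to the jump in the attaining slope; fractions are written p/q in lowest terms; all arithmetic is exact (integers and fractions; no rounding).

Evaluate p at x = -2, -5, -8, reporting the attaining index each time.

p(-2) = max(-7+0·(-2)=-7, 2+1·(-2)=0, -1+2·(-2)=-5) = 0 (attained by i=1)
p(-5) = max(-7+0·(-5)=-7, 2+1·(-5)=-3, -1+2·(-5)=-11) = -3 (attained by i=1)
p(-8) = max(-7+0·(-8)=-7, 2+1·(-8)=-6, -1+2·(-8)=-17) = -6 (attained by i=1)
Answer: p(-2) = 0; p(-5) = -3; p(-8) = -6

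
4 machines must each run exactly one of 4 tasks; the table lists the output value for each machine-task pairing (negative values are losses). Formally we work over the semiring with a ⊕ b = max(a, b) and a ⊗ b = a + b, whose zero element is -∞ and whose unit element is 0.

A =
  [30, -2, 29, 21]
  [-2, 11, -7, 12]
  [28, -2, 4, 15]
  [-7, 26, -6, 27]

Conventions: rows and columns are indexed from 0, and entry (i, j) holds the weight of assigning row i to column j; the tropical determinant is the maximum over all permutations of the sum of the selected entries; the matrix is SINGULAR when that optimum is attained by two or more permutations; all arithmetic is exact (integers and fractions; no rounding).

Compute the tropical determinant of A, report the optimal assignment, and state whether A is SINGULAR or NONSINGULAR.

σ = (0, 1, 2, 3): 30 + 11 + 4 + 27 = 72
σ = (0, 1, 3, 2): 30 + 11 + 15 + (-6) = 50
σ = (0, 2, 1, 3): 30 + (-7) + (-2) + 27 = 48
σ = (0, 2, 3, 1): 30 + (-7) + 15 + 26 = 64
σ = (0, 3, 1, 2): 30 + 12 + (-2) + (-6) = 34
σ = (0, 3, 2, 1): 30 + 12 + 4 + 26 = 72
σ = (1, 0, 2, 3): (-2) + (-2) + 4 + 27 = 27
σ = (1, 0, 3, 2): (-2) + (-2) + 15 + (-6) = 5
σ = (1, 2, 0, 3): (-2) + (-7) + 28 + 27 = 46
σ = (1, 2, 3, 0): (-2) + (-7) + 15 + (-7) = -1
σ = (1, 3, 0, 2): (-2) + 12 + 28 + (-6) = 32
σ = (1, 3, 2, 0): (-2) + 12 + 4 + (-7) = 7
σ = (2, 0, 1, 3): 29 + (-2) + (-2) + 27 = 52
σ = (2, 0, 3, 1): 29 + (-2) + 15 + 26 = 68
σ = (2, 1, 0, 3): 29 + 11 + 28 + 27 = 95
σ = (2, 1, 3, 0): 29 + 11 + 15 + (-7) = 48
σ = (2, 3, 0, 1): 29 + 12 + 28 + 26 = 95
σ = (2, 3, 1, 0): 29 + 12 + (-2) + (-7) = 32
σ = (3, 0, 1, 2): 21 + (-2) + (-2) + (-6) = 11
σ = (3, 0, 2, 1): 21 + (-2) + 4 + 26 = 49
σ = (3, 1, 0, 2): 21 + 11 + 28 + (-6) = 54
σ = (3, 1, 2, 0): 21 + 11 + 4 + (-7) = 29
σ = (3, 2, 0, 1): 21 + (-7) + 28 + 26 = 68
σ = (3, 2, 1, 0): 21 + (-7) + (-2) + (-7) = 5
Optimal value attained by: σ = (2, 1, 0, 3).
Answer: det⊕(A) = 95; verdict: SINGULAR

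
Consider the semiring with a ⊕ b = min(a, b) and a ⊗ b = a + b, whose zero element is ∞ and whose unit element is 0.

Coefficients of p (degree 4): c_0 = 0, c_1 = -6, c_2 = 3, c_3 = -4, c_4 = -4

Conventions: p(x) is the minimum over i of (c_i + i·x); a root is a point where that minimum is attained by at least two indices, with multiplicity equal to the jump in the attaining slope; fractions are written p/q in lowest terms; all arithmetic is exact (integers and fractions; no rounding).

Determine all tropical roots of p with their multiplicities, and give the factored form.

hull edge (i=0, c=0) to (i=1, c=-6): slope -6, span 1
hull edge (i=1, c=-6) to (i=4, c=-4): slope 2/3, span 3
Factored form: p(x) = -4 ⊗ (x ⊕ (-2/3)) ⊗ (x ⊕ (-2/3)) ⊗ (x ⊕ (-2/3)) ⊗ (x ⊕ 6)
Answer: roots = -2/3 (mult 3), 6 (mult 1)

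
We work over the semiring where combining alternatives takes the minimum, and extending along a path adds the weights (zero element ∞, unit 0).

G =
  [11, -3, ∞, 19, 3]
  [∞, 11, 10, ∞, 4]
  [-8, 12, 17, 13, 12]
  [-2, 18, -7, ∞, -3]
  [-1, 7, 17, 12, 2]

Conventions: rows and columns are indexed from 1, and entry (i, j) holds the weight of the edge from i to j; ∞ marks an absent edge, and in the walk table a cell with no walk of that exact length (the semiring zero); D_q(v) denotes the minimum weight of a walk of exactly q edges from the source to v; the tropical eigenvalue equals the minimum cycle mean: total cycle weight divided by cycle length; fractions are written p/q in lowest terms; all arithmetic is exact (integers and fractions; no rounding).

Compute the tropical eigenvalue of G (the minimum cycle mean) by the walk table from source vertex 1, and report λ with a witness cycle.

q=0: [0, ∞, ∞, ∞, ∞]
q=1: [11, -3, ∞, 19, 3]
q=2: [2, 8, 7, 15, 1]
q=3: [-1, -1, 8, 13, 3]
q=4: [0, -4, 6, 15, 2]
q=5: [-2, -3, 6, 14, 0]
Optimal cycle mean attained by: cycle 1->2->5->4->3->1, total (-3) + 4 + 12 + (-7) + (-8), length 5.
Answer: λ = -2/5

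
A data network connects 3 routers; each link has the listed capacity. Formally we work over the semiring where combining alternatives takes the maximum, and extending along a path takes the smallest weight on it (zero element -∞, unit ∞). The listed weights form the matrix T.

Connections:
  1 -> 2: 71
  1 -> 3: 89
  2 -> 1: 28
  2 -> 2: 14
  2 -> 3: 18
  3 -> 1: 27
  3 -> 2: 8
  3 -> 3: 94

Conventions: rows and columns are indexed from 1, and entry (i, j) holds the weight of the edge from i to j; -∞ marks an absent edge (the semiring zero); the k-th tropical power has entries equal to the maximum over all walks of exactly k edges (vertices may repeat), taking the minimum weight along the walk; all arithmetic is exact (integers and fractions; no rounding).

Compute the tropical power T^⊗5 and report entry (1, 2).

T^⊗2:
  [28, 14, 89]
  [18, 28, 28]
  [27, 27, 94]
T^⊗3:
  [27, 28, 89]
  [28, 18, 28]
  [27, 27, 94]
T^⊗4:
  [28, 27, 89]
  [27, 28, 28]
  [27, 27, 94]
T^⊗5:
  [27, 28, 89]
  [28, 27, 28]
  [27, 27, 94]
Key observation: the optimum is the walk 1->2->1->2->1->2, with weight 71 min 28 min 71 min 28 min 71 = 28.
Optimal value attained by: walk 1->2->1->2->1->2.
Answer: (T^⊗5)[1][2] = 28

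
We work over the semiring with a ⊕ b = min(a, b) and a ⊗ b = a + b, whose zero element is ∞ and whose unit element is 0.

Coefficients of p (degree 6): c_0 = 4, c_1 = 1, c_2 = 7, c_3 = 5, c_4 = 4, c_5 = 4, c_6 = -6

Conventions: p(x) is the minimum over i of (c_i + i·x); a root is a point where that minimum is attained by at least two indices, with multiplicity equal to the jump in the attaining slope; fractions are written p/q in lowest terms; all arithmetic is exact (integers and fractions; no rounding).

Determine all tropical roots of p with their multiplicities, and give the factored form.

hull edge (i=0, c=4) to (i=1, c=1): slope -3, span 1
hull edge (i=1, c=1) to (i=6, c=-6): slope -7/5, span 5
Factored form: p(x) = -6 ⊗ (x ⊕ 7/5) ⊗ (x ⊕ 7/5) ⊗ (x ⊕ 7/5) ⊗ (x ⊕ 7/5) ⊗ (x ⊕ 7/5) ⊗ (x ⊕ 3)
Answer: roots = 7/5 (mult 5), 3 (mult 1)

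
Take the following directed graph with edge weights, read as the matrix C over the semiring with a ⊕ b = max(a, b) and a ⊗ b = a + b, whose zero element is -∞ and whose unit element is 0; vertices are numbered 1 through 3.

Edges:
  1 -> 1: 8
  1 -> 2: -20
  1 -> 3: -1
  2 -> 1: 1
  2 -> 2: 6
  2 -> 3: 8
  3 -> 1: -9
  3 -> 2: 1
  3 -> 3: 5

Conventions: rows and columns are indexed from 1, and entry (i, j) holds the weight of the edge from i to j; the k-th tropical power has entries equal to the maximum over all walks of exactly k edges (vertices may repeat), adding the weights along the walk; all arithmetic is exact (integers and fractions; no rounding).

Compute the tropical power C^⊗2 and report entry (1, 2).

C^⊗2:
  [16, 0, 7]
  [9, 12, 14]
  [2, 7, 10]
Key observation: the optimum is the walk 1->3->2, with weight (-1) + 1 = 0.
Optimal value attained by: walk 1->3->2.
Answer: (C^⊗2)[1][2] = 0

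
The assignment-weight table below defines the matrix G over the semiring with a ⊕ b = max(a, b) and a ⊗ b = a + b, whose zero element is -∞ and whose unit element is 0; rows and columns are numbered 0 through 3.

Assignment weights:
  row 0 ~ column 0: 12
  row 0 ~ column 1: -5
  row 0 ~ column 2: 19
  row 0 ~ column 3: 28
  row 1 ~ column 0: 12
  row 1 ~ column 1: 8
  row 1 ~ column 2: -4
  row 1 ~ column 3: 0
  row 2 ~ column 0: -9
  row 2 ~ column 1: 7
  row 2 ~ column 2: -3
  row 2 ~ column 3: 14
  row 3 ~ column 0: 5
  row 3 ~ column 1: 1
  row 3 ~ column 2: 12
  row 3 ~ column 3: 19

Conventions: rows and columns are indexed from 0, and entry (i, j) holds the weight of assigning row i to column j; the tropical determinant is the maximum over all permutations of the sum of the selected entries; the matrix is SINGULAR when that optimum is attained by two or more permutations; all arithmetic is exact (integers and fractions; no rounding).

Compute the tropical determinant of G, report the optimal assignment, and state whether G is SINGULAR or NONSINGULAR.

σ = (0, 1, 2, 3): 12 + 8 + (-3) + 19 = 36
σ = (0, 1, 3, 2): 12 + 8 + 14 + 12 = 46
σ = (0, 2, 1, 3): 12 + (-4) + 7 + 19 = 34
σ = (0, 2, 3, 1): 12 + (-4) + 14 + 1 = 23
σ = (0, 3, 1, 2): 12 + 0 + 7 + 12 = 31
σ = (0, 3, 2, 1): 12 + 0 + (-3) + 1 = 10
σ = (1, 0, 2, 3): (-5) + 12 + (-3) + 19 = 23
σ = (1, 0, 3, 2): (-5) + 12 + 14 + 12 = 33
σ = (1, 2, 0, 3): (-5) + (-4) + (-9) + 19 = 1
σ = (1, 2, 3, 0): (-5) + (-4) + 14 + 5 = 10
σ = (1, 3, 0, 2): (-5) + 0 + (-9) + 12 = -2
σ = (1, 3, 2, 0): (-5) + 0 + (-3) + 5 = -3
σ = (2, 0, 1, 3): 19 + 12 + 7 + 19 = 57
σ = (2, 0, 3, 1): 19 + 12 + 14 + 1 = 46
σ = (2, 1, 0, 3): 19 + 8 + (-9) + 19 = 37
σ = (2, 1, 3, 0): 19 + 8 + 14 + 5 = 46
σ = (2, 3, 0, 1): 19 + 0 + (-9) + 1 = 11
σ = (2, 3, 1, 0): 19 + 0 + 7 + 5 = 31
σ = (3, 0, 1, 2): 28 + 12 + 7 + 12 = 59
σ = (3, 0, 2, 1): 28 + 12 + (-3) + 1 = 38
σ = (3, 1, 0, 2): 28 + 8 + (-9) + 12 = 39
σ = (3, 1, 2, 0): 28 + 8 + (-3) + 5 = 38
σ = (3, 2, 0, 1): 28 + (-4) + (-9) + 1 = 16
σ = (3, 2, 1, 0): 28 + (-4) + 7 + 5 = 36
Optimal value attained by: σ = (3, 0, 1, 2).
Answer: det⊕(G) = 59; verdict: NONSINGULAR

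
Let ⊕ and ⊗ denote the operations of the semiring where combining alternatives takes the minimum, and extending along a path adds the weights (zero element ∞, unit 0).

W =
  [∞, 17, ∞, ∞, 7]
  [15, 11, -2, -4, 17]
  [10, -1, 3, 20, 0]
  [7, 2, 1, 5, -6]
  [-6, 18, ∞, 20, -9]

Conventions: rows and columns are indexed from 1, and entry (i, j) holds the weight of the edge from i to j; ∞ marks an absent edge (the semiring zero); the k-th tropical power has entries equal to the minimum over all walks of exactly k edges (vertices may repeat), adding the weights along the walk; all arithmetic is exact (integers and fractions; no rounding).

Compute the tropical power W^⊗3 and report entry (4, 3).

W^⊗2:
  [1, 25, 15, 13, -2]
  [3, -3, -3, 1, -10]
  [-6, 2, -3, -5, -9]
  [-12, 0, 0, -2, -15]
  [-15, 9, 16, 11, -18]
W^⊗3:
  [-8, 14, 14, 18, -11]
  [-16, -4, -5, -7, -19]
  [-15, -4, -4, -2, -18]
  [-21, -1, -2, -4, -24]
  [-24, 0, 7, 2, -27]
Key observation: the optimum is the walk 4->3->2->3, with weight 1 + (-1) + (-2) = -2.
Optimal value attained by: walk 4->3->2->3.
Answer: (W^⊗3)[4][3] = -2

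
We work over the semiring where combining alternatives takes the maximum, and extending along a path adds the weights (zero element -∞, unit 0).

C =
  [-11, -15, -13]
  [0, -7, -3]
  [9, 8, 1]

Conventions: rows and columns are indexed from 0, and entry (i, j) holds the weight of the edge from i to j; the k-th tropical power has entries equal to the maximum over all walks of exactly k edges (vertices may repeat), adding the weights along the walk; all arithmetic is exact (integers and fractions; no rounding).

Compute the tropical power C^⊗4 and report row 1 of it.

C^⊗2:
  [-4, -5, -12]
  [6, 5, -2]
  [10, 9, 5]
C^⊗3:
  [-3, -4, -8]
  [7, 6, 2]
  [14, 13, 6]
C^⊗4:
  [1, 0, -7]
  [11, 10, 3]
  [15, 14, 10]
Answer: row 1 of C^⊗4 = [11, 10, 3]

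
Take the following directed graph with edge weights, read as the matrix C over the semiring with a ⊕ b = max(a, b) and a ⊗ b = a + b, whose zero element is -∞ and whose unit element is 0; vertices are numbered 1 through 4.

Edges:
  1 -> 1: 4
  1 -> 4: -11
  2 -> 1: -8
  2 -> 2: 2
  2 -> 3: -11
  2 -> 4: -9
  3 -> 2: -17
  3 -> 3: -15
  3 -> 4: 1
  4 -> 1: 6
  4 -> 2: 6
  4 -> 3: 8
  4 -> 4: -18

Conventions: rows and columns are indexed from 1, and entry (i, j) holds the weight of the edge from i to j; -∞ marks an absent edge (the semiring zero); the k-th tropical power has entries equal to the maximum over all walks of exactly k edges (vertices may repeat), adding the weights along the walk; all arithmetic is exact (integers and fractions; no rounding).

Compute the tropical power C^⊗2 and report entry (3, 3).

C^⊗2:
  [8, -5, -3, -7]
  [-3, 4, -1, -7]
  [7, 7, 9, -14]
  [10, 8, -5, 9]
Key observation: the optimum is the walk 3->4->3, with weight 1 + 8 = 9.
Optimal value attained by: walk 3->4->3.
Answer: (C^⊗2)[3][3] = 9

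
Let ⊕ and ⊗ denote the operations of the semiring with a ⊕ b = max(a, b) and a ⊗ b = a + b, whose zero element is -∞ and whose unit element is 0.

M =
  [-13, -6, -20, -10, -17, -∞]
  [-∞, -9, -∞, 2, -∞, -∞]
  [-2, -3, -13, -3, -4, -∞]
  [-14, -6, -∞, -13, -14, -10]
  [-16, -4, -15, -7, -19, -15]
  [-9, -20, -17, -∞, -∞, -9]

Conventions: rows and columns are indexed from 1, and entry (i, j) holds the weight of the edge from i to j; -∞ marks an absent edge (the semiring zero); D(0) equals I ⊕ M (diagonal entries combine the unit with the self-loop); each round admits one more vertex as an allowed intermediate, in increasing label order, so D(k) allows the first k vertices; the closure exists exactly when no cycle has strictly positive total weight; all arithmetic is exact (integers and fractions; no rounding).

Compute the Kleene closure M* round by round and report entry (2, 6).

D(0):
  [0, -6, -20, -10, -17, -∞]
  [-∞, 0, -∞, 2, -∞, -∞]
  [-2, -3, 0, -3, -4, -∞]
  [-14, -6, -∞, 0, -14, -10]
  [-16, -4, -15, -7, 0, -15]
  [-9, -20, -17, -∞, -∞, 0]
D(1):
  [0, -6, -20, -10, -17, -∞]
  [-∞, 0, -∞, 2, -∞, -∞]
  [-2, -3, 0, -3, -4, -∞]
  [-14, -6, -34, 0, -14, -10]
  [-16, -4, -15, -7, 0, -15]
  [-9, -15, -17, -19, -26, 0]
D(2):
  [0, -6, -20, -4, -17, -∞]
  [-∞, 0, -∞, 2, -∞, -∞]
  [-2, -3, 0, -1, -4, -∞]
  [-14, -6, -34, 0, -14, -10]
  [-16, -4, -15, -2, 0, -15]
  [-9, -15, -17, -13, -26, 0]
D(3):
  [0, -6, -20, -4, -17, -∞]
  [-∞, 0, -∞, 2, -∞, -∞]
  [-2, -3, 0, -1, -4, -∞]
  [-14, -6, -34, 0, -14, -10]
  [-16, -4, -15, -2, 0, -15]
  [-9, -15, -17, -13, -21, 0]
D(4):
  [0, -6, -20, -4, -17, -14]
  [-12, 0, -32, 2, -12, -8]
  [-2, -3, 0, -1, -4, -11]
  [-14, -6, -34, 0, -14, -10]
  [-16, -4, -15, -2, 0, -12]
  [-9, -15, -17, -13, -21, 0]
D(5):
  [0, -6, -20, -4, -17, -14]
  [-12, 0, -27, 2, -12, -8]
  [-2, -3, 0, -1, -4, -11]
  [-14, -6, -29, 0, -14, -10]
  [-16, -4, -15, -2, 0, -12]
  [-9, -15, -17, -13, -21, 0]
D(6):
  [0, -6, -20, -4, -17, -14]
  [-12, 0, -25, 2, -12, -8]
  [-2, -3, 0, -1, -4, -11]
  [-14, -6, -27, 0, -14, -10]
  [-16, -4, -15, -2, 0, -12]
  [-9, -15, -17, -13, -21, 0]
Answer: M*[2][6] = -8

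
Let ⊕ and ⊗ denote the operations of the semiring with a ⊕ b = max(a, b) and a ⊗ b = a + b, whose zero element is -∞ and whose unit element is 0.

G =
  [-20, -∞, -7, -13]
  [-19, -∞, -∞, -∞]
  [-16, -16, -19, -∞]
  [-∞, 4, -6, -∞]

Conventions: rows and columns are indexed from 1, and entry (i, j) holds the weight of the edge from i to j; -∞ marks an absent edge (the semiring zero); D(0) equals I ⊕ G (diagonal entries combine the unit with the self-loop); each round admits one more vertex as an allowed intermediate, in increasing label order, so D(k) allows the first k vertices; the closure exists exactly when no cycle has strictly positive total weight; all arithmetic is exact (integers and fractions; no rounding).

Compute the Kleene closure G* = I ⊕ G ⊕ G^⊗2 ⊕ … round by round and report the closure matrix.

D(0):
  [0, -∞, -7, -13]
  [-19, 0, -∞, -∞]
  [-16, -16, 0, -∞]
  [-∞, 4, -6, 0]
D(1):
  [0, -∞, -7, -13]
  [-19, 0, -26, -32]
  [-16, -16, 0, -29]
  [-∞, 4, -6, 0]
D(2):
  [0, -∞, -7, -13]
  [-19, 0, -26, -32]
  [-16, -16, 0, -29]
  [-15, 4, -6, 0]
D(3):
  [0, -23, -7, -13]
  [-19, 0, -26, -32]
  [-16, -16, 0, -29]
  [-15, 4, -6, 0]
D(4):
  [0, -9, -7, -13]
  [-19, 0, -26, -32]
  [-16, -16, 0, -29]
  [-15, 4, -6, 0]
Answer: G* = [[0, -9, -7, -13], [-19, 0, -26, -32], [-16, -16, 0, -29], [-15, 4, -6, 0]]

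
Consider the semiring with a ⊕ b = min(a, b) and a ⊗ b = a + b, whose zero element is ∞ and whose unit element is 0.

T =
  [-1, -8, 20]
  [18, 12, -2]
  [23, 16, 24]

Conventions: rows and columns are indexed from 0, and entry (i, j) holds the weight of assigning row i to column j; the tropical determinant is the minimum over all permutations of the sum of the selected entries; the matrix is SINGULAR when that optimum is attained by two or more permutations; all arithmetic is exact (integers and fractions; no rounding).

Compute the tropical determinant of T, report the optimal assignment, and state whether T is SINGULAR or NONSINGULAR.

σ = (0, 1, 2): (-1) + 12 + 24 = 35
σ = (0, 2, 1): (-1) + (-2) + 16 = 13
σ = (1, 0, 2): (-8) + 18 + 24 = 34
σ = (1, 2, 0): (-8) + (-2) + 23 = 13
σ = (2, 0, 1): 20 + 18 + 16 = 54
σ = (2, 1, 0): 20 + 12 + 23 = 55
Optimal value attained by: σ = (0, 2, 1).
Answer: det⊕(T) = 13; verdict: SINGULAR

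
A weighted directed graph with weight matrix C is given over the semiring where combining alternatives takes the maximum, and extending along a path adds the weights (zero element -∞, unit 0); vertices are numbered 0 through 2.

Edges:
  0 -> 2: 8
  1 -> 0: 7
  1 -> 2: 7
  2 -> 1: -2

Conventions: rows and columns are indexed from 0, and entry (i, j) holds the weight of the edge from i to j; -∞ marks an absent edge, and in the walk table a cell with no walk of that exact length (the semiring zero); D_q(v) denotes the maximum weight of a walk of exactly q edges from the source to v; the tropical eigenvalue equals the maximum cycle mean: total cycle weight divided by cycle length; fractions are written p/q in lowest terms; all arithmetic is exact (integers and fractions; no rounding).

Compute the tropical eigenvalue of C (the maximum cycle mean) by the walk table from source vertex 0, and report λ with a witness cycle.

q=0: [0, -∞, -∞]
q=1: [-∞, -∞, 8]
q=2: [-∞, 6, -∞]
q=3: [13, -∞, 13]
Optimal cycle mean attained by: cycle 0->2->1->0, total 8 + (-2) + 7, length 3.
Answer: λ = 13/3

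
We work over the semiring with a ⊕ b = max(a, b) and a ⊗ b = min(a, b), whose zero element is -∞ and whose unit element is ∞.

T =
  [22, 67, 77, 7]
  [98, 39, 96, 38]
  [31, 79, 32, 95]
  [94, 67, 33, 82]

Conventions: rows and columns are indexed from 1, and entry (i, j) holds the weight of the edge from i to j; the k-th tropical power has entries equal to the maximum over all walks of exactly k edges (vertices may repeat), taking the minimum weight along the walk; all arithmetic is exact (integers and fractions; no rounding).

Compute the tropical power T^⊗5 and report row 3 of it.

T^⊗2:
  [67, 77, 67, 77]
  [39, 79, 77, 95]
  [94, 67, 79, 82]
  [82, 67, 77, 82]
T^⊗3:
  [77, 67, 77, 77]
  [94, 77, 79, 82]
  [82, 79, 77, 82]
  [82, 77, 77, 82]
T^⊗4:
  [77, 77, 77, 77]
  [82, 79, 77, 82]
  [82, 77, 79, 82]
  [82, 77, 77, 82]
T^⊗5:
  [77, 77, 77, 77]
  [82, 77, 79, 82]
  [82, 79, 77, 82]
  [82, 77, 77, 82]
Answer: row 3 of T^⊗5 = [82, 79, 77, 82]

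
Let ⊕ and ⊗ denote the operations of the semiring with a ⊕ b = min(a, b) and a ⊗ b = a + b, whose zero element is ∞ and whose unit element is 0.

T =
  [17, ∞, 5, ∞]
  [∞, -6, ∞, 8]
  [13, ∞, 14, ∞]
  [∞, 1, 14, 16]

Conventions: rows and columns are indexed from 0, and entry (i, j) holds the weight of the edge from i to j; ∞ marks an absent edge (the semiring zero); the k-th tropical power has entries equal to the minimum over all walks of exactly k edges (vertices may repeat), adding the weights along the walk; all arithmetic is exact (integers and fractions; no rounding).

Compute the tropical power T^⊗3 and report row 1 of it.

T^⊗2:
  [18, ∞, 19, ∞]
  [∞, -12, 22, 2]
  [27, ∞, 18, ∞]
  [27, -5, 28, 9]
T^⊗3:
  [32, ∞, 23, ∞]
  [35, -18, 16, -4]
  [31, ∞, 32, ∞]
  [41, -11, 23, 3]
Answer: row 1 of T^⊗3 = [35, -18, 16, -4]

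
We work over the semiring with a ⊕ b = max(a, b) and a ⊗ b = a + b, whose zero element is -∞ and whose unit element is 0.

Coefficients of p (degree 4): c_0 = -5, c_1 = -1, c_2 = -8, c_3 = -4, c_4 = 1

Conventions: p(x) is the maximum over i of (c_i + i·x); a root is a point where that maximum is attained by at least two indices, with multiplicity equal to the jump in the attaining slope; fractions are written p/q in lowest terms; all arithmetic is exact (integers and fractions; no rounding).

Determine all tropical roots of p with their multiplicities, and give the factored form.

hull edge (i=0, c=-5) to (i=1, c=-1): slope 4, span 1
hull edge (i=1, c=-1) to (i=4, c=1): slope 2/3, span 3
Factored form: p(x) = 1 ⊗ (x ⊕ (-4)) ⊗ (x ⊕ (-2/3)) ⊗ (x ⊕ (-2/3)) ⊗ (x ⊕ (-2/3))
Answer: roots = -4 (mult 1), -2/3 (mult 3)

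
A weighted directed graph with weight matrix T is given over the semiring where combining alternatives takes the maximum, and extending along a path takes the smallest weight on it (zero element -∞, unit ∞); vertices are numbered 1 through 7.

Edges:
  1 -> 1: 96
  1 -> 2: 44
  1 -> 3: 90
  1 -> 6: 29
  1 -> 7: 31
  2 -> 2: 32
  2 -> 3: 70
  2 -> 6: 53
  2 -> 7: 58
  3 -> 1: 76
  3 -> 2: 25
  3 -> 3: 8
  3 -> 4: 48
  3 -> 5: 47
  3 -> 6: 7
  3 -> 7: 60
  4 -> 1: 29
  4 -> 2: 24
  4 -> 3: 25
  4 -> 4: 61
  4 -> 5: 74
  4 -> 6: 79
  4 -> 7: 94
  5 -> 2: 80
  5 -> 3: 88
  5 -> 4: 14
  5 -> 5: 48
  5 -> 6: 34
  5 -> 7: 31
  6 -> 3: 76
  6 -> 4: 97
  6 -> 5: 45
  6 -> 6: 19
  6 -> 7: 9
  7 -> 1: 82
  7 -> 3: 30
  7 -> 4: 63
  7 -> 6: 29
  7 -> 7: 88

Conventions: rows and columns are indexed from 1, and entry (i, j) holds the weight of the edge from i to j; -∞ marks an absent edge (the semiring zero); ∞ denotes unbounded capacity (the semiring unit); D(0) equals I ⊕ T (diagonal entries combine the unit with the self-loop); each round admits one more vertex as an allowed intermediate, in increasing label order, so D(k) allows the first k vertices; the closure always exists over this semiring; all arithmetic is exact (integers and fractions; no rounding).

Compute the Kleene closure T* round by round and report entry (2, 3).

D(0):
  [∞, 44, 90, -∞, -∞, 29, 31]
  [-∞, ∞, 70, -∞, -∞, 53, 58]
  [76, 25, ∞, 48, 47, 7, 60]
  [29, 24, 25, ∞, 74, 79, 94]
  [-∞, 80, 88, 14, ∞, 34, 31]
  [-∞, -∞, 76, 97, 45, ∞, 9]
  [82, -∞, 30, 63, -∞, 29, ∞]
D(1):
  [∞, 44, 90, -∞, -∞, 29, 31]
  [-∞, ∞, 70, -∞, -∞, 53, 58]
  [76, 44, ∞, 48, 47, 29, 60]
  [29, 29, 29, ∞, 74, 79, 94]
  [-∞, 80, 88, 14, ∞, 34, 31]
  [-∞, -∞, 76, 97, 45, ∞, 9]
  [82, 44, 82, 63, -∞, 29, ∞]
D(2):
  [∞, 44, 90, -∞, -∞, 44, 44]
  [-∞, ∞, 70, -∞, -∞, 53, 58]
  [76, 44, ∞, 48, 47, 44, 60]
  [29, 29, 29, ∞, 74, 79, 94]
  [-∞, 80, 88, 14, ∞, 53, 58]
  [-∞, -∞, 76, 97, 45, ∞, 9]
  [82, 44, 82, 63, -∞, 44, ∞]
D(3):
  [∞, 44, 90, 48, 47, 44, 60]
  [70, ∞, 70, 48, 47, 53, 60]
  [76, 44, ∞, 48, 47, 44, 60]
  [29, 29, 29, ∞, 74, 79, 94]
  [76, 80, 88, 48, ∞, 53, 60]
  [76, 44, 76, 97, 47, ∞, 60]
  [82, 44, 82, 63, 47, 44, ∞]
D(4):
  [∞, 44, 90, 48, 48, 48, 60]
  [70, ∞, 70, 48, 48, 53, 60]
  [76, 44, ∞, 48, 48, 48, 60]
  [29, 29, 29, ∞, 74, 79, 94]
  [76, 80, 88, 48, ∞, 53, 60]
  [76, 44, 76, 97, 74, ∞, 94]
  [82, 44, 82, 63, 63, 63, ∞]
D(5):
  [∞, 48, 90, 48, 48, 48, 60]
  [70, ∞, 70, 48, 48, 53, 60]
  [76, 48, ∞, 48, 48, 48, 60]
  [74, 74, 74, ∞, 74, 79, 94]
  [76, 80, 88, 48, ∞, 53, 60]
  [76, 74, 76, 97, 74, ∞, 94]
  [82, 63, 82, 63, 63, 63, ∞]
D(6):
  [∞, 48, 90, 48, 48, 48, 60]
  [70, ∞, 70, 53, 53, 53, 60]
  [76, 48, ∞, 48, 48, 48, 60]
  [76, 74, 76, ∞, 74, 79, 94]
  [76, 80, 88, 53, ∞, 53, 60]
  [76, 74, 76, 97, 74, ∞, 94]
  [82, 63, 82, 63, 63, 63, ∞]
D(7):
  [∞, 60, 90, 60, 60, 60, 60]
  [70, ∞, 70, 60, 60, 60, 60]
  [76, 60, ∞, 60, 60, 60, 60]
  [82, 74, 82, ∞, 74, 79, 94]
  [76, 80, 88, 60, ∞, 60, 60]
  [82, 74, 82, 97, 74, ∞, 94]
  [82, 63, 82, 63, 63, 63, ∞]
Answer: T*[2][3] = 70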